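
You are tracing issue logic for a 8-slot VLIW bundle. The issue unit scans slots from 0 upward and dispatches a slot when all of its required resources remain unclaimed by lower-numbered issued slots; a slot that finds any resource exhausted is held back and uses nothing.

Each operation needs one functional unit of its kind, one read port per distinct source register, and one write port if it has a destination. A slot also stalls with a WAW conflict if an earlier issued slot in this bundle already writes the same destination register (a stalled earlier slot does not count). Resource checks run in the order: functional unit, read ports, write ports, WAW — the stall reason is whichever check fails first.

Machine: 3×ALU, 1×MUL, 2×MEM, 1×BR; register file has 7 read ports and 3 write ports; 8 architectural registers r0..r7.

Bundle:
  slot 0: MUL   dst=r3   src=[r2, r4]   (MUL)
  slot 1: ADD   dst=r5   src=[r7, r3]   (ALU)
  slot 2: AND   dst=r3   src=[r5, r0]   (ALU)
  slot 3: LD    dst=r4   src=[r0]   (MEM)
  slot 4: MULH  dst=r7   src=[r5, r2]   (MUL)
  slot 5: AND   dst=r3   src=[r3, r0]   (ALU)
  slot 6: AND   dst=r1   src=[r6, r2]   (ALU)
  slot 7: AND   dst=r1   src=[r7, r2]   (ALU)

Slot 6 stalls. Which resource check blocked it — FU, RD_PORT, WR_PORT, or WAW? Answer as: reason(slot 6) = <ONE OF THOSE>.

[0] MUL needs rd=2 wr=1: ok; after: ALU=3 MUL=0 MEM=2 BR=1, R=5, W=2
[1] ALU needs rd=2 wr=1: ok; after: ALU=2 MUL=0 MEM=2 BR=1, R=3, W=1
[2] ALU needs rd=2 wr=1: WAW; after: ALU=2 MUL=0 MEM=2 BR=1, R=3, W=1
[3] MEM needs rd=1 wr=1: ok; after: ALU=2 MUL=0 MEM=1 BR=1, R=2, W=0
[4] MUL needs rd=2 wr=1: FU; after: ALU=2 MUL=0 MEM=1 BR=1, R=2, W=0
[5] ALU needs rd=2 wr=1: WR_PORT; after: ALU=2 MUL=0 MEM=1 BR=1, R=2, W=0
[6] ALU needs rd=2 wr=1: WR_PORT; after: ALU=2 MUL=0 MEM=1 BR=1, R=2, W=0
[7] ALU needs rd=2 wr=1: WR_PORT; after: ALU=2 MUL=0 MEM=1 BR=1, R=2, W=0

reason(slot 6) = WR_PORT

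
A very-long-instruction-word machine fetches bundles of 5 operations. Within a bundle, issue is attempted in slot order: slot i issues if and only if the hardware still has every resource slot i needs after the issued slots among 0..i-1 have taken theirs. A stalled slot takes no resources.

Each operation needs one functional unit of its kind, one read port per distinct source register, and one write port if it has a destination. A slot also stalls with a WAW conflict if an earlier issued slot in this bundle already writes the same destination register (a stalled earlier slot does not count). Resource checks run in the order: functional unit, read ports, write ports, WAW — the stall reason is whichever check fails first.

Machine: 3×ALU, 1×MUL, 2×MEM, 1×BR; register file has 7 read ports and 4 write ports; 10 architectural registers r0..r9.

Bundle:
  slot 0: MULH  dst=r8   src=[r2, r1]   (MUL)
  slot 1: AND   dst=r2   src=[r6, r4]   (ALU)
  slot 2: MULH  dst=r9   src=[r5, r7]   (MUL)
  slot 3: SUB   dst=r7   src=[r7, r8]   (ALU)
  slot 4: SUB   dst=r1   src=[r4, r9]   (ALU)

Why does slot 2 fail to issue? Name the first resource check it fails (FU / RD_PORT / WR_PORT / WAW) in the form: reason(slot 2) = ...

reason(slot 2) = FU

(0) want 1×MUL +2rd +1wr — yes → AL3|MU0|ME2|BR1|rd5|wr3
(1) want 1×ALU +2rd +1wr — yes → AL2|MU0|ME2|BR1|rd3|wr2
(2) want 1×MUL +2rd +1wr — FU → AL2|MU0|ME2|BR1|rd3|wr2
(3) want 1×ALU +2rd +1wr — yes → AL1|MU0|ME2|BR1|rd1|wr1
(4) want 1×ALU +2rd +1wr — RD_PORT → AL1|MU0|ME2|BR1|rd1|wr1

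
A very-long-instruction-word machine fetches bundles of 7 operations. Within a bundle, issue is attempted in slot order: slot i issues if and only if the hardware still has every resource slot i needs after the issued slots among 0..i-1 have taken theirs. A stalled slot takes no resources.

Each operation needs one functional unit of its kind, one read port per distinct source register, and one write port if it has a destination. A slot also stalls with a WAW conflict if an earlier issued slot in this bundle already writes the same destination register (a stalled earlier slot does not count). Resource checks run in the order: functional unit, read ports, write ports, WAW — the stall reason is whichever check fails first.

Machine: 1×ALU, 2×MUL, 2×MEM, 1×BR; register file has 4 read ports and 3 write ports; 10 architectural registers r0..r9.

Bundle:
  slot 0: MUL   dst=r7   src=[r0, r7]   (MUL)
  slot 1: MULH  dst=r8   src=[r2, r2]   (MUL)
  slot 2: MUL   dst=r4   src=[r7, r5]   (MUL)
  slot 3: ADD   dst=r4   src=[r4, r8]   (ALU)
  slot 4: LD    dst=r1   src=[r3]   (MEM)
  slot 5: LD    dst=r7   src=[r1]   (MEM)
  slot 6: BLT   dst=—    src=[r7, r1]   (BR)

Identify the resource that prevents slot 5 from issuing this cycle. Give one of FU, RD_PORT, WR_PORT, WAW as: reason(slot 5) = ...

reason(slot 5) = RD_PORT

(0) want 1×MUL +2rd +1wr — yes → AL1|MU1|ME2|BR1|rd2|wr2
(1) want 1×MUL +1rd +1wr — yes → AL1|MU0|ME2|BR1|rd1|wr1
(2) want 1×MUL +2rd +1wr — FU → AL1|MU0|ME2|BR1|rd1|wr1
(3) want 1×ALU +2rd +1wr — RD_PORT → AL1|MU0|ME2|BR1|rd1|wr1
(4) want 1×MEM +1rd +1wr — yes → AL1|MU0|ME1|BR1|rd0|wr0
(5) want 1×MEM +1rd +1wr — RD_PORT → AL1|MU0|ME1|BR1|rd0|wr0
(6) want 1×BR +2rd +0wr — RD_PORT → AL1|MU0|ME1|BR1|rd0|wr0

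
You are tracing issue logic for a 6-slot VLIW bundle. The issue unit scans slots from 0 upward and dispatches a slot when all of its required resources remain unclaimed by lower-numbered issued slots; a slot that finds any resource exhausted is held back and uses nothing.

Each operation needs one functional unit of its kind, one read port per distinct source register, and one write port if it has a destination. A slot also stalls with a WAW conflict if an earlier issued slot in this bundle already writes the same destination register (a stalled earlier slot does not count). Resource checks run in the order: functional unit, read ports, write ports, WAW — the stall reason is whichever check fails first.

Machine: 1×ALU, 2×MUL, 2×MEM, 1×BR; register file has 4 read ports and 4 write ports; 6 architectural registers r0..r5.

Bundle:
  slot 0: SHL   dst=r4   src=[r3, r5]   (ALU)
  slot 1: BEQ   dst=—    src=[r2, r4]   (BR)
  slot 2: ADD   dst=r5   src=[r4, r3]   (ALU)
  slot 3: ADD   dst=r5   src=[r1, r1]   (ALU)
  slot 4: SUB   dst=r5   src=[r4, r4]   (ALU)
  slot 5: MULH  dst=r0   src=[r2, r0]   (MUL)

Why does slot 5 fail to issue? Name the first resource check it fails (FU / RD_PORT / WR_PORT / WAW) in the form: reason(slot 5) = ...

reason(slot 5) = RD_PORT

(0) want 1×ALU +2rd +1wr — yes → AL0|MU2|ME2|BR1|rd2|wr3
(1) want 1×BR +2rd +0wr — yes → AL0|MU2|ME2|BR0|rd0|wr3
(2) want 1×ALU +2rd +1wr — FU → AL0|MU2|ME2|BR0|rd0|wr3
(3) want 1×ALU +1rd +1wr — FU → AL0|MU2|ME2|BR0|rd0|wr3
(4) want 1×ALU +1rd +1wr — FU → AL0|MU2|ME2|BR0|rd0|wr3
(5) want 1×MUL +2rd +1wr — RD_PORT → AL0|MU2|ME2|BR0|rd0|wr3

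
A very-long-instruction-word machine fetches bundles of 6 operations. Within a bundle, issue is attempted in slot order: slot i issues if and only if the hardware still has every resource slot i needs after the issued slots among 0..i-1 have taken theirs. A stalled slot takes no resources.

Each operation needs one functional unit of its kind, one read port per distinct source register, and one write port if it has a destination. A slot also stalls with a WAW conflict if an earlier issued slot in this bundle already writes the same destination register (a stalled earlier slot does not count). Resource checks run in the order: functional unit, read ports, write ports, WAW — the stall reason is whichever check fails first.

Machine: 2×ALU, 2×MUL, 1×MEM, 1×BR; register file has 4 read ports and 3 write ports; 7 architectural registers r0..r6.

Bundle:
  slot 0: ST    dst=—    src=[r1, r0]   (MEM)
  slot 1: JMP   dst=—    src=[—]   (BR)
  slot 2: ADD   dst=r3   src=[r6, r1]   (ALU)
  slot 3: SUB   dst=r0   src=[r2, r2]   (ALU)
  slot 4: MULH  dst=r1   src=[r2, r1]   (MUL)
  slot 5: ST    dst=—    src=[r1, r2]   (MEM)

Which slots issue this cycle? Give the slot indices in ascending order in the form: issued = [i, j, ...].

slot 0 (MEM): ISSUE — free A2,Mu2,Ld0,B1 rp2 wp3
slot 1 (BR): ISSUE — free A2,Mu2,Ld0,B0 rp2 wp3
slot 2 (ALU): ISSUE — free A1,Mu2,Ld0,B0 rp0 wp2
slot 3 (ALU): stall RD_PORT — free A1,Mu2,Ld0,B0 rp0 wp2
slot 4 (MUL): stall RD_PORT — free A1,Mu2,Ld0,B0 rp0 wp2
slot 5 (MEM): stall FU — free A1,Mu2,Ld0,B0 rp0 wp2

issued = [0, 1, 2]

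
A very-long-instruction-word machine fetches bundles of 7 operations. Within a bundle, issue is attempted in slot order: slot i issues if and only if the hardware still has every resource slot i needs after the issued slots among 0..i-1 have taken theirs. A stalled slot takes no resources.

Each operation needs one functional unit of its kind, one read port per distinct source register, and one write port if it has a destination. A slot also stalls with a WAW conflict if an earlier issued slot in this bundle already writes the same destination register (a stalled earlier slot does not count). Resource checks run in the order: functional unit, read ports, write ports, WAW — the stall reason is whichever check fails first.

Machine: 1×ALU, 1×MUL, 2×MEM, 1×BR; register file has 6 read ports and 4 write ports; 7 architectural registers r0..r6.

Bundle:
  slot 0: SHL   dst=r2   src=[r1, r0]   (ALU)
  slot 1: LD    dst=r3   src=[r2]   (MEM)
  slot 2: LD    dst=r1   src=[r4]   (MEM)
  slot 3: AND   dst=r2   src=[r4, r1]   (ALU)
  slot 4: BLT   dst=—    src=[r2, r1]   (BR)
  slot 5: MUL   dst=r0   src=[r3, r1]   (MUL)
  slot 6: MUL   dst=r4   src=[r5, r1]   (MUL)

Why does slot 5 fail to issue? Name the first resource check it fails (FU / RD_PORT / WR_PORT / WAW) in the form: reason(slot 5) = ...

[0] ALU needs rd=2 wr=1: ok; after: ALU=0 MUL=1 MEM=2 BR=1, R=4, W=3
[1] MEM needs rd=1 wr=1: ok; after: ALU=0 MUL=1 MEM=1 BR=1, R=3, W=2
[2] MEM needs rd=1 wr=1: ok; after: ALU=0 MUL=1 MEM=0 BR=1, R=2, W=1
[3] ALU needs rd=2 wr=1: FU; after: ALU=0 MUL=1 MEM=0 BR=1, R=2, W=1
[4] BR needs rd=2 wr=0: ok; after: ALU=0 MUL=1 MEM=0 BR=0, R=0, W=1
[5] MUL needs rd=2 wr=1: RD_PORT; after: ALU=0 MUL=1 MEM=0 BR=0, R=0, W=1
[6] MUL needs rd=2 wr=1: RD_PORT; after: ALU=0 MUL=1 MEM=0 BR=0, R=0, W=1

reason(slot 5) = RD_PORT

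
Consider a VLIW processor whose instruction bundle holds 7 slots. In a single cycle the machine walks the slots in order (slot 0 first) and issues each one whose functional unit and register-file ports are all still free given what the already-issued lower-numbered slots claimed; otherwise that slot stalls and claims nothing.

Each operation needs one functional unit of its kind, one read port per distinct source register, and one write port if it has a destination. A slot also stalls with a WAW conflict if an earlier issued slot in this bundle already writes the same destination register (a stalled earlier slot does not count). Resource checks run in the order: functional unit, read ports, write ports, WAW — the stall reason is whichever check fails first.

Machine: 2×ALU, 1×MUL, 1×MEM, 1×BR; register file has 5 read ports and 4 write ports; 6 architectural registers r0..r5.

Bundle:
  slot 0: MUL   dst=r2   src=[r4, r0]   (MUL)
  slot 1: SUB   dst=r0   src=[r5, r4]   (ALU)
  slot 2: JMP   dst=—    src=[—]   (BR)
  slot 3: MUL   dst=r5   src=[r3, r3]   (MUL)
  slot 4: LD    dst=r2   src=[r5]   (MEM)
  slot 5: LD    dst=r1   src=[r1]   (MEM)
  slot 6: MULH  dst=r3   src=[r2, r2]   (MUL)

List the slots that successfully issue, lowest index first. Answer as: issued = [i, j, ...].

#0 MUL src=r4,r0 dispatched  <A:2 Mu:0 Ld:1 B:1 rd:3 wr:3>
#1 ALU src=r5,r4 dispatched  <A:1 Mu:0 Ld:1 B:1 rd:1 wr:2>
#2 BR src=- dispatched  <A:1 Mu:0 Ld:1 B:0 rd:1 wr:2>
#3 MUL src=r3,r3 held:FU  <A:1 Mu:0 Ld:1 B:0 rd:1 wr:2>
#4 MEM src=r5 held:WAW  <A:1 Mu:0 Ld:1 B:0 rd:1 wr:2>
#5 MEM src=r1 dispatched  <A:1 Mu:0 Ld:0 B:0 rd:0 wr:1>
#6 MUL src=r2,r2 held:FU  <A:1 Mu:0 Ld:0 B:0 rd:0 wr:1>

issued = [0, 1, 2, 5]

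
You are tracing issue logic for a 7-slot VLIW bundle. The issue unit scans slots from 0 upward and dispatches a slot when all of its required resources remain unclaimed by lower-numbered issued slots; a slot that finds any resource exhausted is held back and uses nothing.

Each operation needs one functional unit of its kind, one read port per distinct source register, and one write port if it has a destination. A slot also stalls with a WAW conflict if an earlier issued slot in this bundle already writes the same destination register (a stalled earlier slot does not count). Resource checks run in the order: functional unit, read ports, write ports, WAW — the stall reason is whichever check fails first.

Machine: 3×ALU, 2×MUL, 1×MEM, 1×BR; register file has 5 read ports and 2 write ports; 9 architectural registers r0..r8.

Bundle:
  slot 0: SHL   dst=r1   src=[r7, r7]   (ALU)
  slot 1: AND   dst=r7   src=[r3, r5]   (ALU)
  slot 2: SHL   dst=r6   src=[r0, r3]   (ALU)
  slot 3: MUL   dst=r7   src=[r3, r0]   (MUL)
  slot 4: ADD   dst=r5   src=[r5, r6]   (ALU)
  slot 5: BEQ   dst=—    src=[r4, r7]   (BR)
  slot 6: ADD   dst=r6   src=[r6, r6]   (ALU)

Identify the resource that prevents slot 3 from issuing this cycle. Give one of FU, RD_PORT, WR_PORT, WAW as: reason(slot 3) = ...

  0. ALU→r1 ⇒ go  {2A/2Mu/1Ld/1B | 4r 1w}
  1. ALU→r7 ⇒ go  {1A/2Mu/1Ld/1B | 2r 0w}
  2. ALU→r6 ⇒ no(WR_PORT)  {1A/2Mu/1Ld/1B | 2r 0w}
  3. MUL→r7 ⇒ no(WR_PORT)  {1A/2Mu/1Ld/1B | 2r 0w}
  4. ALU→r5 ⇒ no(WR_PORT)  {1A/2Mu/1Ld/1B | 2r 0w}
  5. BR ⇒ go  {1A/2Mu/1Ld/0B | 0r 0w}
  6. ALU→r6 ⇒ no(RD_PORT)  {1A/2Mu/1Ld/0B | 0r 0w}

reason(slot 3) = WR_PORT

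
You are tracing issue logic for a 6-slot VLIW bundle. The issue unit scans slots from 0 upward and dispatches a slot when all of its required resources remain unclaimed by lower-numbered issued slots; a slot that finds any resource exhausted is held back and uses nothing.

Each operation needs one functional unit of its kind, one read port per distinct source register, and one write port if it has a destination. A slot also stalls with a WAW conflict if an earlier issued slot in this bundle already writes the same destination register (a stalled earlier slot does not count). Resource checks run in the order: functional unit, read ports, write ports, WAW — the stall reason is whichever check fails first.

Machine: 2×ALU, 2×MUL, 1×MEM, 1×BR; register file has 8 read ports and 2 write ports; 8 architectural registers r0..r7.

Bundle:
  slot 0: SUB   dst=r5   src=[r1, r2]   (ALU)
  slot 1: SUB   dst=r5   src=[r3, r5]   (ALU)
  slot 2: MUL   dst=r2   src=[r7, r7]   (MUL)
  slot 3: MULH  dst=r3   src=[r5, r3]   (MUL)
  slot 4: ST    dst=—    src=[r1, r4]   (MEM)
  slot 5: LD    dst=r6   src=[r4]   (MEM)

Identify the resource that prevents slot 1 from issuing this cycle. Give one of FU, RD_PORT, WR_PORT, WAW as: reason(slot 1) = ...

reason(slot 1) = WAW

#0 ALU src=r1,r2 dispatched  <A:1 Mu:2 Ld:1 B:1 rd:6 wr:1>
#1 ALU src=r3,r5 held:WAW  <A:1 Mu:2 Ld:1 B:1 rd:6 wr:1>
#2 MUL src=r7,r7 dispatched  <A:1 Mu:1 Ld:1 B:1 rd:5 wr:0>
#3 MUL src=r5,r3 held:WR_PORT  <A:1 Mu:1 Ld:1 B:1 rd:5 wr:0>
#4 MEM src=r1,r4 dispatched  <A:1 Mu:1 Ld:0 B:1 rd:3 wr:0>
#5 MEM src=r4 held:FU  <A:1 Mu:1 Ld:0 B:1 rd:3 wr:0>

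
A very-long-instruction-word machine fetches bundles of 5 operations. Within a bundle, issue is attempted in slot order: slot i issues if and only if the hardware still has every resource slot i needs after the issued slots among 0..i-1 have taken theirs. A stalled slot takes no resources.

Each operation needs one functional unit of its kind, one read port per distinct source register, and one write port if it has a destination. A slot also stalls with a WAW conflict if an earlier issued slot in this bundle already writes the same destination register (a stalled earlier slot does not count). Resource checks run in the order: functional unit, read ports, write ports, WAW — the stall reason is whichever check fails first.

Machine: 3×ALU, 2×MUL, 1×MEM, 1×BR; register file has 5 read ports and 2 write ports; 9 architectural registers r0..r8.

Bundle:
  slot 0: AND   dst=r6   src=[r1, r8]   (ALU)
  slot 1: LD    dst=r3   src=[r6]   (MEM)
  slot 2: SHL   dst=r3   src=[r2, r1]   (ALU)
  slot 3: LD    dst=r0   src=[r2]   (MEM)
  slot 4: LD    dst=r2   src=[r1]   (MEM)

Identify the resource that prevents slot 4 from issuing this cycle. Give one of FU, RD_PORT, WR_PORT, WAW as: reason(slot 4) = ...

#0 ALU src=r1,r8 dispatched  <A:2 Mu:2 Ld:1 B:1 rd:3 wr:1>
#1 MEM src=r6 dispatched  <A:2 Mu:2 Ld:0 B:1 rd:2 wr:0>
#2 ALU src=r2,r1 held:WR_PORT  <A:2 Mu:2 Ld:0 B:1 rd:2 wr:0>
#3 MEM src=r2 held:FU  <A:2 Mu:2 Ld:0 B:1 rd:2 wr:0>
#4 MEM src=r1 held:FU  <A:2 Mu:2 Ld:0 B:1 rd:2 wr:0>

reason(slot 4) = FU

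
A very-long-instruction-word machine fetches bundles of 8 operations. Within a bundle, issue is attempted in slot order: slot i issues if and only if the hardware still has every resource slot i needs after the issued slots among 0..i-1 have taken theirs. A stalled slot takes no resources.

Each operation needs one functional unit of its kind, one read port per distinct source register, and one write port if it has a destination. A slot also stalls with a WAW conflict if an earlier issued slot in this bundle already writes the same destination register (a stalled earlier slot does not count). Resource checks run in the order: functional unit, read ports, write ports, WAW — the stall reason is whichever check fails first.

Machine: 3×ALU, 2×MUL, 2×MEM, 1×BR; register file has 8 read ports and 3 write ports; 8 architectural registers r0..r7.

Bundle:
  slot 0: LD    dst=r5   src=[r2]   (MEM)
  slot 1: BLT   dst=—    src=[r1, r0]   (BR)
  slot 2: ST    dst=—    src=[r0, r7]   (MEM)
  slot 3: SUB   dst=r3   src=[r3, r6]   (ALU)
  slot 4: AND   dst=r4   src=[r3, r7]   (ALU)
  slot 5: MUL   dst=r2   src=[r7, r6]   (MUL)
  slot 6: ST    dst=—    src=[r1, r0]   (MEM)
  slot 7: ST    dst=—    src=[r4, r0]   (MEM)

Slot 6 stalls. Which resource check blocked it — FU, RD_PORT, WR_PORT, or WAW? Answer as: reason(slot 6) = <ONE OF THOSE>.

[0] MEM needs rd=1 wr=1: ok; after: ALU=3 MUL=2 MEM=1 BR=1, R=7, W=2
[1] BR needs rd=2 wr=0: ok; after: ALU=3 MUL=2 MEM=1 BR=0, R=5, W=2
[2] MEM needs rd=2 wr=0: ok; after: ALU=3 MUL=2 MEM=0 BR=0, R=3, W=2
[3] ALU needs rd=2 wr=1: ok; after: ALU=2 MUL=2 MEM=0 BR=0, R=1, W=1
[4] ALU needs rd=2 wr=1: RD_PORT; after: ALU=2 MUL=2 MEM=0 BR=0, R=1, W=1
[5] MUL needs rd=2 wr=1: RD_PORT; after: ALU=2 MUL=2 MEM=0 BR=0, R=1, W=1
[6] MEM needs rd=2 wr=0: FU; after: ALU=2 MUL=2 MEM=0 BR=0, R=1, W=1
[7] MEM needs rd=2 wr=0: FU; after: ALU=2 MUL=2 MEM=0 BR=0, R=1, W=1

reason(slot 6) = FU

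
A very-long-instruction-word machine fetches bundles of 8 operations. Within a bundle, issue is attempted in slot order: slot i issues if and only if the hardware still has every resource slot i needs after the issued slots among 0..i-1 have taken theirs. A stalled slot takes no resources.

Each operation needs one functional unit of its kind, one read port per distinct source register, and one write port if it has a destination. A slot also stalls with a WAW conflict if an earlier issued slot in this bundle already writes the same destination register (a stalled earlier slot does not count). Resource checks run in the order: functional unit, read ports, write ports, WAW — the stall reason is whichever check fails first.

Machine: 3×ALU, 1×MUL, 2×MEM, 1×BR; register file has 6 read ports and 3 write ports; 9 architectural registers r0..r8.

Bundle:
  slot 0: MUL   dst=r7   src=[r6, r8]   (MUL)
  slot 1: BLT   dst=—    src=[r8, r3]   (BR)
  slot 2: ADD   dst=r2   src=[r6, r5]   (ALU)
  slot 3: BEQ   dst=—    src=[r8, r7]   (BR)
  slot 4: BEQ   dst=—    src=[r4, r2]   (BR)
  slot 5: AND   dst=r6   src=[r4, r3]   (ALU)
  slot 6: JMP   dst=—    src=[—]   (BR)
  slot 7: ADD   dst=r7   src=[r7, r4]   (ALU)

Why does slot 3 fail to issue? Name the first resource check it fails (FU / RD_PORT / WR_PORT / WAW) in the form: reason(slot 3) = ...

reason(slot 3) = FU

#0 MUL src=r6,r8 dispatched  <A:3 Mu:0 Ld:2 B:1 rd:4 wr:2>
#1 BR src=r8,r3 dispatched  <A:3 Mu:0 Ld:2 B:0 rd:2 wr:2>
#2 ALU src=r6,r5 dispatched  <A:2 Mu:0 Ld:2 B:0 rd:0 wr:1>
#3 BR src=r8,r7 held:FU  <A:2 Mu:0 Ld:2 B:0 rd:0 wr:1>
#4 BR src=r4,r2 held:FU  <A:2 Mu:0 Ld:2 B:0 rd:0 wr:1>
#5 ALU src=r4,r3 held:RD_PORT  <A:2 Mu:0 Ld:2 B:0 rd:0 wr:1>
#6 BR src=- held:FU  <A:2 Mu:0 Ld:2 B:0 rd:0 wr:1>
#7 ALU src=r7,r4 held:RD_PORT  <A:2 Mu:0 Ld:2 B:0 rd:0 wr:1>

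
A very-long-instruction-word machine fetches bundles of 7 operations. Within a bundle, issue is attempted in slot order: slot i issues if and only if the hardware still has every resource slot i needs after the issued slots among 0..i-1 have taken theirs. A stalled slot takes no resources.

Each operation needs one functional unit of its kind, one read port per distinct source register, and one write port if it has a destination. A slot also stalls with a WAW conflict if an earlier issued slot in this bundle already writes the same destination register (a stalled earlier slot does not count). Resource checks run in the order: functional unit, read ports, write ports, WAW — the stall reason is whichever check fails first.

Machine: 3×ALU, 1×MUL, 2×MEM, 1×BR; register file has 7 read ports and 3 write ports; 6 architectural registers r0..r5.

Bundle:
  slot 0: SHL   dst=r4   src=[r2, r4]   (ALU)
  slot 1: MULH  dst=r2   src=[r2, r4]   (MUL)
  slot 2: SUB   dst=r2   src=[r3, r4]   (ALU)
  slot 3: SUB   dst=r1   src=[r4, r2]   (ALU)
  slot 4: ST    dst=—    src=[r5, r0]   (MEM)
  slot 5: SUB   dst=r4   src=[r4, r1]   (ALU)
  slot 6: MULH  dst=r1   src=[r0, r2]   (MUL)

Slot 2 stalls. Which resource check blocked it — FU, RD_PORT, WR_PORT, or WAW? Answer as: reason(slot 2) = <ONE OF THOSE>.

reason(slot 2) = WAW

[0] ALU needs rd=2 wr=1: ok; after: ALU=2 MUL=1 MEM=2 BR=1, R=5, W=2
[1] MUL needs rd=2 wr=1: ok; after: ALU=2 MUL=0 MEM=2 BR=1, R=3, W=1
[2] ALU needs rd=2 wr=1: WAW; after: ALU=2 MUL=0 MEM=2 BR=1, R=3, W=1
[3] ALU needs rd=2 wr=1: ok; after: ALU=1 MUL=0 MEM=2 BR=1, R=1, W=0
[4] MEM needs rd=2 wr=0: RD_PORT; after: ALU=1 MUL=0 MEM=2 BR=1, R=1, W=0
[5] ALU needs rd=2 wr=1: RD_PORT; after: ALU=1 MUL=0 MEM=2 BR=1, R=1, W=0
[6] MUL needs rd=2 wr=1: FU; after: ALU=1 MUL=0 MEM=2 BR=1, R=1, W=0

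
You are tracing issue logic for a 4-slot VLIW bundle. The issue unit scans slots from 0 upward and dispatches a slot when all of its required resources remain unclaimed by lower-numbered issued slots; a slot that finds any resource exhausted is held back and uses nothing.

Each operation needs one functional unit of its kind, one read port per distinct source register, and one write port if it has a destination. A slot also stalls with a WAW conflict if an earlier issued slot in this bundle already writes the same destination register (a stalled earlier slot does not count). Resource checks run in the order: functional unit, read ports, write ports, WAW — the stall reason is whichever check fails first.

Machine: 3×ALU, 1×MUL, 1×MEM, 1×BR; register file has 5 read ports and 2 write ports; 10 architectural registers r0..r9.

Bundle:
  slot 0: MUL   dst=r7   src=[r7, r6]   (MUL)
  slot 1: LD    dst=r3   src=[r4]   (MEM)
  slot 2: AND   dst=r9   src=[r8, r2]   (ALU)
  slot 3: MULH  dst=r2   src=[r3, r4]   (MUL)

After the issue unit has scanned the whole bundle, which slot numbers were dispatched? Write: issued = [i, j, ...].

(0) want 1×MUL +2rd +1wr — yes → AL3|MU0|ME1|BR1|rd3|wr1
(1) want 1×MEM +1rd +1wr — yes → AL3|MU0|ME0|BR1|rd2|wr0
(2) want 1×ALU +2rd +1wr — WR_PORT → AL3|MU0|ME0|BR1|rd2|wr0
(3) want 1×MUL +2rd +1wr — FU → AL3|MU0|ME0|BR1|rd2|wr0

issued = [0, 1]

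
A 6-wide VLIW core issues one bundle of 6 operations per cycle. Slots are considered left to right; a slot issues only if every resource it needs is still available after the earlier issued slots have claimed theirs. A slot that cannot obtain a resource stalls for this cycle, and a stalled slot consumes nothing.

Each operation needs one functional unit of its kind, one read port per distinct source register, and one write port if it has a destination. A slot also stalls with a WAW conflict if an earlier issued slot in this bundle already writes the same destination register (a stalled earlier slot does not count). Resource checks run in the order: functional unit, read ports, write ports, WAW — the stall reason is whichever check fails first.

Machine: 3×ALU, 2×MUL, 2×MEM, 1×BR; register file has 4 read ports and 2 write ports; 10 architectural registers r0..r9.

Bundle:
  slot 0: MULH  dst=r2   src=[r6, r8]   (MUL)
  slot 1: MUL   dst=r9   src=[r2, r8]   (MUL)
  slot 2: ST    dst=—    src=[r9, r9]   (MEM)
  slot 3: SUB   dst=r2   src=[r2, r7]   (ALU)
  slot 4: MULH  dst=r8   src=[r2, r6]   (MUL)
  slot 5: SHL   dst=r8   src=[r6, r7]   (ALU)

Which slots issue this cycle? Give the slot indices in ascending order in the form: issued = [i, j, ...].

(0) want 1×MUL +2rd +1wr — yes → AL3|MU1|ME2|BR1|rd2|wr1
(1) want 1×MUL +2rd +1wr — yes → AL3|MU0|ME2|BR1|rd0|wr0
(2) want 1×MEM +1rd +0wr — RD_PORT → AL3|MU0|ME2|BR1|rd0|wr0
(3) want 1×ALU +2rd +1wr — RD_PORT → AL3|MU0|ME2|BR1|rd0|wr0
(4) want 1×MUL +2rd +1wr — FU → AL3|MU0|ME2|BR1|rd0|wr0
(5) want 1×ALU +2rd +1wr — RD_PORT → AL3|MU0|ME2|BR1|rd0|wr0

issued = [0, 1]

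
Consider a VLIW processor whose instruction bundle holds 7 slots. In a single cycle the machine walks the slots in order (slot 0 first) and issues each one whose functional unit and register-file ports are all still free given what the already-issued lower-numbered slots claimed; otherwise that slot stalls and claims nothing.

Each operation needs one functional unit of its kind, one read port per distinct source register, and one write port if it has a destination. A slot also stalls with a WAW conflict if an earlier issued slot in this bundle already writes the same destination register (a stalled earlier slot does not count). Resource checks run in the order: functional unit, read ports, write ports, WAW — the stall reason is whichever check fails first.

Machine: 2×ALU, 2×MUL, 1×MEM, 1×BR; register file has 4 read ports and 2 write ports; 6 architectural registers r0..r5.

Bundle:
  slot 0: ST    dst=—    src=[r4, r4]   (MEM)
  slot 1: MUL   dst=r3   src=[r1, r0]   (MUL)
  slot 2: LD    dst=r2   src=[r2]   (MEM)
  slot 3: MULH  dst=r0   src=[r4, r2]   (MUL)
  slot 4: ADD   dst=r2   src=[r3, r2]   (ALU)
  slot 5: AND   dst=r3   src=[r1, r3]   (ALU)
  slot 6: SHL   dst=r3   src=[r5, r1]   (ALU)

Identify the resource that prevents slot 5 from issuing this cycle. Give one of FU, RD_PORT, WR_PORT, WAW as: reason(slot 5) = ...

reason(slot 5) = RD_PORT

(0) want 1×MEM +1rd +0wr — yes → AL2|MU2|ME0|BR1|rd3|wr2
(1) want 1×MUL +2rd +1wr — yes → AL2|MU1|ME0|BR1|rd1|wr1
(2) want 1×MEM +1rd +1wr — FU → AL2|MU1|ME0|BR1|rd1|wr1
(3) want 1×MUL +2rd +1wr — RD_PORT → AL2|MU1|ME0|BR1|rd1|wr1
(4) want 1×ALU +2rd +1wr — RD_PORT → AL2|MU1|ME0|BR1|rd1|wr1
(5) want 1×ALU +2rd +1wr — RD_PORT → AL2|MU1|ME0|BR1|rd1|wr1
(6) want 1×ALU +2rd +1wr — RD_PORT → AL2|MU1|ME0|BR1|rd1|wr1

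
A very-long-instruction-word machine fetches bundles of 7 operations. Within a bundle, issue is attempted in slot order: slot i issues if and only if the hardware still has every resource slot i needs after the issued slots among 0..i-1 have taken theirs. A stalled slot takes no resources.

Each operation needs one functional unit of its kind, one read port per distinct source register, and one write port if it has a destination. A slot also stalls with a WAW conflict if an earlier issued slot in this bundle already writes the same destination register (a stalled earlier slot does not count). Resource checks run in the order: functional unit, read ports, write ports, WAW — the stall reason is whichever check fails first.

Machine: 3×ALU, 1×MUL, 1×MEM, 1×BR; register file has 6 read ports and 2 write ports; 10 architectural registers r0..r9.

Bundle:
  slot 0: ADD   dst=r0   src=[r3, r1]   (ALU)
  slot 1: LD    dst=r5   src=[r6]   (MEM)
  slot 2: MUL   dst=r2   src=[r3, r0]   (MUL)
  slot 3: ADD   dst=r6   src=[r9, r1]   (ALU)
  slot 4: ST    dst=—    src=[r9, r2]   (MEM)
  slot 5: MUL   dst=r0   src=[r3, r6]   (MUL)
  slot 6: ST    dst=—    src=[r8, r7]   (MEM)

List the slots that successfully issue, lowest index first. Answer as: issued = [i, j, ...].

(0) want 1×ALU +2rd +1wr — yes → AL2|MU1|ME1|BR1|rd4|wr1
(1) want 1×MEM +1rd +1wr — yes → AL2|MU1|ME0|BR1|rd3|wr0
(2) want 1×MUL +2rd +1wr — WR_PORT → AL2|MU1|ME0|BR1|rd3|wr0
(3) want 1×ALU +2rd +1wr — WR_PORT → AL2|MU1|ME0|BR1|rd3|wr0
(4) want 1×MEM +2rd +0wr — FU → AL2|MU1|ME0|BR1|rd3|wr0
(5) want 1×MUL +2rd +1wr — WR_PORT → AL2|MU1|ME0|BR1|rd3|wr0
(6) want 1×MEM +2rd +0wr — FU → AL2|MU1|ME0|BR1|rd3|wr0

issued = [0, 1]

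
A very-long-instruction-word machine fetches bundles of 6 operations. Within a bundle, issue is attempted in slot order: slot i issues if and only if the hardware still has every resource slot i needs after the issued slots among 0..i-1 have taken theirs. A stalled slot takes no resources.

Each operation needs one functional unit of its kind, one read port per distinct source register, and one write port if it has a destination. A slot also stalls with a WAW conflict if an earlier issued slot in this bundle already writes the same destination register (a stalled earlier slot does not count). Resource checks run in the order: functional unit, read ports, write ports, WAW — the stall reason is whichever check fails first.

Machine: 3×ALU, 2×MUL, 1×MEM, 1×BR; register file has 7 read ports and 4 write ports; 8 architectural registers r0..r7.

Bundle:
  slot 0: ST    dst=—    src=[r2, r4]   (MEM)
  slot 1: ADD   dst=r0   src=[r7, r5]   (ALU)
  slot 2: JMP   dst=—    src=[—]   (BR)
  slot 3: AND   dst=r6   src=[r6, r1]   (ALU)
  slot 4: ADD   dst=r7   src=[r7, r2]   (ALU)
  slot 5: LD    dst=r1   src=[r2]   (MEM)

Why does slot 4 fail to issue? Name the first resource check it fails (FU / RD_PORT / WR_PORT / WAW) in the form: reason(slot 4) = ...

reason(slot 4) = RD_PORT

(0) want 1×MEM +2rd +0wr — yes → AL3|MU2|ME0|BR1|rd5|wr4
(1) want 1×ALU +2rd +1wr — yes → AL2|MU2|ME0|BR1|rd3|wr3
(2) want 1×BR +0rd +0wr — yes → AL2|MU2|ME0|BR0|rd3|wr3
(3) want 1×ALU +2rd +1wr — yes → AL1|MU2|ME0|BR0|rd1|wr2
(4) want 1×ALU +2rd +1wr — RD_PORT → AL1|MU2|ME0|BR0|rd1|wr2
(5) want 1×MEM +1rd +1wr — FU → AL1|MU2|ME0|BR0|rd1|wr2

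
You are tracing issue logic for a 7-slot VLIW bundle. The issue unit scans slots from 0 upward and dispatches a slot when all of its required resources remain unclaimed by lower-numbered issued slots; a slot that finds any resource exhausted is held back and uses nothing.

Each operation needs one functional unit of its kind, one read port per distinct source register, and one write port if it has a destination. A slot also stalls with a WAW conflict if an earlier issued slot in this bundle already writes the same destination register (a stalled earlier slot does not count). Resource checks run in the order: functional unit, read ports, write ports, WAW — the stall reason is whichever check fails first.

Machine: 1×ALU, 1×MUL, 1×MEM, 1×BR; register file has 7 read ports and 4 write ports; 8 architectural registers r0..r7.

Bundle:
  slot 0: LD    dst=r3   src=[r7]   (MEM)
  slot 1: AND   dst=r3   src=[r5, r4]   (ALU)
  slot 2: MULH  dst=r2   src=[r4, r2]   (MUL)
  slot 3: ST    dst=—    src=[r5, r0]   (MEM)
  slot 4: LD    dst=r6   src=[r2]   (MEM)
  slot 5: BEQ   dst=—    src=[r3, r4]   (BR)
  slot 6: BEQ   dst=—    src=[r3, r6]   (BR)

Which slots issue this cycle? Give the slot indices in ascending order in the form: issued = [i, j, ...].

issued = [0, 2, 5]

slot 0 (MEM): ISSUE — free A1,Mu1,Ld0,B1 rp6 wp3
slot 1 (ALU): stall WAW — free A1,Mu1,Ld0,B1 rp6 wp3
slot 2 (MUL): ISSUE — free A1,Mu0,Ld0,B1 rp4 wp2
slot 3 (MEM): stall FU — free A1,Mu0,Ld0,B1 rp4 wp2
slot 4 (MEM): stall FU — free A1,Mu0,Ld0,B1 rp4 wp2
slot 5 (BR): ISSUE — free A1,Mu0,Ld0,B0 rp2 wp2
slot 6 (BR): stall FU — free A1,Mu0,Ld0,B0 rp2 wp2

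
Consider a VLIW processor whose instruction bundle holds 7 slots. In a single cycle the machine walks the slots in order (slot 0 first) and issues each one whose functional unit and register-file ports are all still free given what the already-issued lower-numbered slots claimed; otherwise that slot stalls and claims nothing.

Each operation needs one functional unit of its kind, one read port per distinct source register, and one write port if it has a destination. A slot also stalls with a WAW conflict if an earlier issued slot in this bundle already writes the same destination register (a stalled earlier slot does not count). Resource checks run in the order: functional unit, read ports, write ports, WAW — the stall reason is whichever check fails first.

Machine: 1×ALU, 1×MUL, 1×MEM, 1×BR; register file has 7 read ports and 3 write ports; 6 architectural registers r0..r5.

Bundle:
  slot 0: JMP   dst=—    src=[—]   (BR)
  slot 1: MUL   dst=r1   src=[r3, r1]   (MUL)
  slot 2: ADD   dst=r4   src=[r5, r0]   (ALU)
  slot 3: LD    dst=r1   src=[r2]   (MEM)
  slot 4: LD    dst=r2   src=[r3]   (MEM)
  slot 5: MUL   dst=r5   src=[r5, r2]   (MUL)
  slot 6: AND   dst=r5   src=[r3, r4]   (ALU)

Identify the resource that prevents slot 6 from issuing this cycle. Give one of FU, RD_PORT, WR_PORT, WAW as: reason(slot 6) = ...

  0. BR ⇒ go  {1A/1Mu/1Ld/0B | 7r 3w}
  1. MUL→r1 ⇒ go  {1A/0Mu/1Ld/0B | 5r 2w}
  2. ALU→r4 ⇒ go  {0A/0Mu/1Ld/0B | 3r 1w}
  3. MEM→r1 ⇒ no(WAW)  {0A/0Mu/1Ld/0B | 3r 1w}
  4. MEM→r2 ⇒ go  {0A/0Mu/0Ld/0B | 2r 0w}
  5. MUL→r5 ⇒ no(FU)  {0A/0Mu/0Ld/0B | 2r 0w}
  6. ALU→r5 ⇒ no(FU)  {0A/0Mu/0Ld/0B | 2r 0w}

reason(slot 6) = FU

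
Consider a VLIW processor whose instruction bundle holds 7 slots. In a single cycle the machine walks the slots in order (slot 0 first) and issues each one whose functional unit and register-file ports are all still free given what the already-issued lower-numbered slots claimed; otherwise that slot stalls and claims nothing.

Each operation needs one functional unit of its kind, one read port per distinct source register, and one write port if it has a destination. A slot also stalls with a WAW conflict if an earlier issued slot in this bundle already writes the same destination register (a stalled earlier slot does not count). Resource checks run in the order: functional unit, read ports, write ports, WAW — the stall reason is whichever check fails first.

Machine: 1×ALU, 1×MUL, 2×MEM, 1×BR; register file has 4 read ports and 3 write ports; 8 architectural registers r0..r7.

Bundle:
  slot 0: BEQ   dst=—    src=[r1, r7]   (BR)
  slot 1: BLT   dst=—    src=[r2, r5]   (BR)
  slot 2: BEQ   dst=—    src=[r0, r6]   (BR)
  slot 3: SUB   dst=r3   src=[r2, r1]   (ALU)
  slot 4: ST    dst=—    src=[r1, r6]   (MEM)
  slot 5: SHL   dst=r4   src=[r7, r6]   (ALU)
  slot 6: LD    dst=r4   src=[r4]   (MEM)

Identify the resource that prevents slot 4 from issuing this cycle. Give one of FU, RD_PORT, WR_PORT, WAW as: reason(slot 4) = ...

reason(slot 4) = RD_PORT

(0) want 1×BR +2rd +0wr — yes → AL1|MU1|ME2|BR0|rd2|wr3
(1) want 1×BR +2rd +0wr — FU → AL1|MU1|ME2|BR0|rd2|wr3
(2) want 1×BR +2rd +0wr — FU → AL1|MU1|ME2|BR0|rd2|wr3
(3) want 1×ALU +2rd +1wr — yes → AL0|MU1|ME2|BR0|rd0|wr2
(4) want 1×MEM +2rd +0wr — RD_PORT → AL0|MU1|ME2|BR0|rd0|wr2
(5) want 1×ALU +2rd +1wr — FU → AL0|MU1|ME2|BR0|rd0|wr2
(6) want 1×MEM +1rd +1wr — RD_PORT → AL0|MU1|ME2|BR0|rd0|wr2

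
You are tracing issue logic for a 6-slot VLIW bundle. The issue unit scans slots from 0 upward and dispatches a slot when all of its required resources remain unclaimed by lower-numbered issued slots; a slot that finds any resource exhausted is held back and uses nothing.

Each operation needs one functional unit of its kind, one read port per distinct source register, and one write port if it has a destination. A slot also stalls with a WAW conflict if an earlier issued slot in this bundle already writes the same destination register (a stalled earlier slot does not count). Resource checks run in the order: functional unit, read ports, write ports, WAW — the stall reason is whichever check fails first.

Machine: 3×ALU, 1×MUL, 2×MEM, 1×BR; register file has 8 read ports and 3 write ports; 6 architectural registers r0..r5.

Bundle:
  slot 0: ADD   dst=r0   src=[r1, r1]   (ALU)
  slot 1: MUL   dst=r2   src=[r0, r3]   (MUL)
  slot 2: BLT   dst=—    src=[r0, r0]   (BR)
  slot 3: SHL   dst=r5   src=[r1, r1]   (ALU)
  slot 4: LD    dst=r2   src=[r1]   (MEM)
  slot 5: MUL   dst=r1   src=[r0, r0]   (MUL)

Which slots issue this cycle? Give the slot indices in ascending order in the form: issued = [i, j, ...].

issued = [0, 1, 2, 3]

[0] ALU needs rd=1 wr=1: ok; after: ALU=2 MUL=1 MEM=2 BR=1, R=7, W=2
[1] MUL needs rd=2 wr=1: ok; after: ALU=2 MUL=0 MEM=2 BR=1, R=5, W=1
[2] BR needs rd=1 wr=0: ok; after: ALU=2 MUL=0 MEM=2 BR=0, R=4, W=1
[3] ALU needs rd=1 wr=1: ok; after: ALU=1 MUL=0 MEM=2 BR=0, R=3, W=0
[4] MEM needs rd=1 wr=1: WR_PORT; after: ALU=1 MUL=0 MEM=2 BR=0, R=3, W=0
[5] MUL needs rd=1 wr=1: FU; after: ALU=1 MUL=0 MEM=2 BR=0, R=3, W=0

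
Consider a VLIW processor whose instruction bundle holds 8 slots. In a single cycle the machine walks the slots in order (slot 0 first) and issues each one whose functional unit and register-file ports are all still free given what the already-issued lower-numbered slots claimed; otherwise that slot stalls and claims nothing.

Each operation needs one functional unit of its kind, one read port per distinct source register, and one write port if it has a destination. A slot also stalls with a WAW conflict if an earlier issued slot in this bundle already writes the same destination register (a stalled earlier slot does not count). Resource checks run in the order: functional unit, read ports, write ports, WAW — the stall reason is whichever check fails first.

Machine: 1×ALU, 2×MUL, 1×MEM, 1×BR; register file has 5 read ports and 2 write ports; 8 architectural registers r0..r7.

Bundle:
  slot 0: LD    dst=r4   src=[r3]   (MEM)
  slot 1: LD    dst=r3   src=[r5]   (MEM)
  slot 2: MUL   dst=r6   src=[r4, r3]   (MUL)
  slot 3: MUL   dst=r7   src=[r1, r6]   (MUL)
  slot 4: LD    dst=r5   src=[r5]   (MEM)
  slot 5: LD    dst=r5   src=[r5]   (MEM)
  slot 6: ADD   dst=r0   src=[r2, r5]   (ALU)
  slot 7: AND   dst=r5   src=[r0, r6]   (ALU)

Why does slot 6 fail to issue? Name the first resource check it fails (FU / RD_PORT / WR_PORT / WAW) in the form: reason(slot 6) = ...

reason(slot 6) = WR_PORT

[0] MEM needs rd=1 wr=1: ok; after: ALU=1 MUL=2 MEM=0 BR=1, R=4, W=1
[1] MEM needs rd=1 wr=1: FU; after: ALU=1 MUL=2 MEM=0 BR=1, R=4, W=1
[2] MUL needs rd=2 wr=1: ok; after: ALU=1 MUL=1 MEM=0 BR=1, R=2, W=0
[3] MUL needs rd=2 wr=1: WR_PORT; after: ALU=1 MUL=1 MEM=0 BR=1, R=2, W=0
[4] MEM needs rd=1 wr=1: FU; after: ALU=1 MUL=1 MEM=0 BR=1, R=2, W=0
[5] MEM needs rd=1 wr=1: FU; after: ALU=1 MUL=1 MEM=0 BR=1, R=2, W=0
[6] ALU needs rd=2 wr=1: WR_PORT; after: ALU=1 MUL=1 MEM=0 BR=1, R=2, W=0
[7] ALU needs rd=2 wr=1: WR_PORT; after: ALU=1 MUL=1 MEM=0 BR=1, R=2, W=0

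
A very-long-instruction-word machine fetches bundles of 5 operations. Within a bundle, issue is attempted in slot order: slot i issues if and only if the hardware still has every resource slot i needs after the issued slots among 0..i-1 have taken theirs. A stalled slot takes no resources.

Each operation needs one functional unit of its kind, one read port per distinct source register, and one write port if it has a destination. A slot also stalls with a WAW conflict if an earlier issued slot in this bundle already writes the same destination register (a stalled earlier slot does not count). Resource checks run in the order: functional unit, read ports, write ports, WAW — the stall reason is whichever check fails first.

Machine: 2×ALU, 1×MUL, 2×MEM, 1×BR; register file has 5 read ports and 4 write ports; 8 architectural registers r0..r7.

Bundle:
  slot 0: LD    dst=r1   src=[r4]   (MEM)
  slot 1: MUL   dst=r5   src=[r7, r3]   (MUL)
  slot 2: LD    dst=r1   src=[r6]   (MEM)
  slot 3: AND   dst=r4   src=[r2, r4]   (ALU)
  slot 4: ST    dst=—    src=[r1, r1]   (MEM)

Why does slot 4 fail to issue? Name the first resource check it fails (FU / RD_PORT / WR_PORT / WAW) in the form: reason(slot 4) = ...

  0. MEM→r1 ⇒ go  {2A/1Mu/1Ld/1B | 4r 3w}
  1. MUL→r5 ⇒ go  {2A/0Mu/1Ld/1B | 2r 2w}
  2. MEM→r1 ⇒ no(WAW)  {2A/0Mu/1Ld/1B | 2r 2w}
  3. ALU→r4 ⇒ go  {1A/0Mu/1Ld/1B | 0r 1w}
  4. MEM ⇒ no(RD_PORT)  {1A/0Mu/1Ld/1B | 0r 1w}

reason(slot 4) = RD_PORT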